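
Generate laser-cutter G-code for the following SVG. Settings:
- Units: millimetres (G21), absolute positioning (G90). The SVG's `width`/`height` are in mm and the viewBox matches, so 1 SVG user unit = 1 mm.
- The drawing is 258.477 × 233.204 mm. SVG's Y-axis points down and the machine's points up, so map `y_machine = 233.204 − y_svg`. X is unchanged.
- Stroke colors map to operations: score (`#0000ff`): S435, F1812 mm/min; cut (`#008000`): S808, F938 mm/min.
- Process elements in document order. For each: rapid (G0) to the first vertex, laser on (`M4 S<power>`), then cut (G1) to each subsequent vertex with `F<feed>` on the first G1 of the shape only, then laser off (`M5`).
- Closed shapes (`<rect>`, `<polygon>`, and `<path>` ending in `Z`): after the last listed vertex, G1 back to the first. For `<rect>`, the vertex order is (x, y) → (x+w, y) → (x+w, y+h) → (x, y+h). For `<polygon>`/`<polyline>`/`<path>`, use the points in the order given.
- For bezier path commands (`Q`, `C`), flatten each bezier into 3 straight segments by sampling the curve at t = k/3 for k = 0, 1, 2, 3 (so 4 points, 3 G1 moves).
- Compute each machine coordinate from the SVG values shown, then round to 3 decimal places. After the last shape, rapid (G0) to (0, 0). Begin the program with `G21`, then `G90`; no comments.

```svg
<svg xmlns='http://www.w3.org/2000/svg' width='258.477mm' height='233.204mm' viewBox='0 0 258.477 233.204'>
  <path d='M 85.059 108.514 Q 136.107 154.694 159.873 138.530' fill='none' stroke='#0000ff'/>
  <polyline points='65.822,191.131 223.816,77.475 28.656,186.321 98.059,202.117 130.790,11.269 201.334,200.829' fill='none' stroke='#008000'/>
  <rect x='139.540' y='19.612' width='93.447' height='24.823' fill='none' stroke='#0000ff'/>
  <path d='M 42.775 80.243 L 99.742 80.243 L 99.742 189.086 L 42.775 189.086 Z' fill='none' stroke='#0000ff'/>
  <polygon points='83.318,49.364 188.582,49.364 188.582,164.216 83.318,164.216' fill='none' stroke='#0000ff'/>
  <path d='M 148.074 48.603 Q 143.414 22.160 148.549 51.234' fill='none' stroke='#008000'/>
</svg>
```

G21
G90
G0 X85.059 Y124.690
M4 S435
G1 X116.060 Y100.830 F1812
G1 X140.998 Y90.825
G1 X159.873 Y94.674
M5
G0 X65.822 Y42.073
M4 S808
G1 X223.816 Y155.729 F938
G1 X28.656 Y46.883
G1 X98.059 Y31.087
G1 X130.790 Y221.935
G1 X201.334 Y32.375
M5
G0 X139.540 Y213.592
M4 S435
G1 X232.987 Y213.592 F1812
G1 X232.987 Y188.769
G1 X139.540 Y188.769
G1 X139.540 Y213.592
M5
G0 X42.775 Y152.961
M4 S435
G1 X99.742 Y152.961 F1812
G1 X99.742 Y44.118
G1 X42.775 Y44.118
G1 X42.775 Y152.961
M5
G0 X83.318 Y183.840
M4 S435
G1 X188.582 Y183.840 F1812
G1 X188.582 Y68.988
G1 X83.318 Y68.988
G1 X83.318 Y183.840
M5
G0 X148.074 Y184.601
M4 S808
G1 X146.056 Y196.061 F938
G1 X146.214 Y195.184
G1 X148.549 Y181.970
M5
G0 X0.000 Y0.000

1 u = 1 mm; y_m = 233.204 − y.

[1] `<path>` quadratic bezier, #0000ff→score S435 F1812: (85.059,124.690) → (116.060,100.830) → (140.998,90.825) → (159.873,94.674)

[2] `<polyline>` open polyline, #008000→cut S808 F938: (65.822,42.073) → (223.816,155.729) → (28.656,46.883) → (98.059,31.087) → (130.790,221.935) → (201.334,32.375)

[3] `<rect>` rectangle, #0000ff→score S435 F1812: (139.540,213.592) → (232.987,213.592) → (232.987,188.769) → (139.540,188.769) → (139.540,213.592) (closed)

[4] `<path>` rectangle, #0000ff→score S435 F1812: (42.775,152.961) → (99.742,152.961) → (99.742,44.118) → (42.775,44.118) → (42.775,152.961) (closed)

[5] `<polygon>` rectangle, #0000ff→score S435 F1812: (83.318,183.840) → (188.582,183.840) → (188.582,68.988) → (83.318,68.988) → (83.318,183.840) (closed)

[6] `<path>` quadratic bezier, #008000→cut S808 F938: (148.074,184.601) → (146.056,196.061) → (146.214,195.184) → (148.549,181.970)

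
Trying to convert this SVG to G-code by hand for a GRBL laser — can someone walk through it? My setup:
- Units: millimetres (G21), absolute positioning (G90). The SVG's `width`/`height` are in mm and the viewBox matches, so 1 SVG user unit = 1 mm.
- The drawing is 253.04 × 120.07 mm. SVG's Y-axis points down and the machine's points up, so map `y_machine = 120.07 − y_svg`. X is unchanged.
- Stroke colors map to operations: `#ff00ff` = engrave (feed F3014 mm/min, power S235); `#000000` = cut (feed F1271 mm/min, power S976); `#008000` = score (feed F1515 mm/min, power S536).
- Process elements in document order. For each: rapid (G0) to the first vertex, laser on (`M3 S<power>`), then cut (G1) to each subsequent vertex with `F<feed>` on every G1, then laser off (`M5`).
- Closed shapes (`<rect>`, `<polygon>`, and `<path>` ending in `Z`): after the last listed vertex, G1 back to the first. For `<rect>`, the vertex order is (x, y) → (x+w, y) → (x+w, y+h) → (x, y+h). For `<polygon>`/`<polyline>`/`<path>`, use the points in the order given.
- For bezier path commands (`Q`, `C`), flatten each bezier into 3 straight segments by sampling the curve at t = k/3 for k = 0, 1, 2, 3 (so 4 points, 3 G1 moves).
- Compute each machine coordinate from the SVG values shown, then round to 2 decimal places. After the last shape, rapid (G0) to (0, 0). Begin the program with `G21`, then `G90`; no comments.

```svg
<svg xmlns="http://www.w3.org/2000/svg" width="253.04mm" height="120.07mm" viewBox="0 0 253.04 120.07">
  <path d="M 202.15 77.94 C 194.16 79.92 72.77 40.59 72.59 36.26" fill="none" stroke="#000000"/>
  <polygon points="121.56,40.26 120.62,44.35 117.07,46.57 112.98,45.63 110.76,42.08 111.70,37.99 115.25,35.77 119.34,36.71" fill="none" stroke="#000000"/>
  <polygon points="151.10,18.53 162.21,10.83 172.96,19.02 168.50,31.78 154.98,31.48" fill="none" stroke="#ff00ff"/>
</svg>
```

Since the viewBox matches the mm dimensions, user units are millimetres directly. The only transform is the Y-flip y_m = 120.07 − y_svg.

Shape 1 is a cubic bezier drawn with `<path>`. Its stroke #000000 means cut at S976, F1271. After flipping Y the toolpath is (202.15,42.13) → (165.05,51.09) → (104.48,70.64) → (72.59,83.81).

Shape 2 is a regular polygon drawn with `<polygon>`. Its stroke #000000 means cut at S976, F1271. After flipping Y the toolpath is (121.56,79.81) → (120.62,75.72) → (117.07,73.50) → (112.98,74.44) → (110.76,77.99) → (111.70,82.08) → (115.25,84.30) → (119.34,83.36) → (121.56,79.81), returning to the start.

Shape 3 is a regular polygon drawn with `<polygon>`. Its stroke #ff00ff means engrave at S235, F3014. After flipping Y the toolpath is (151.10,101.54) → (162.21,109.24) → (172.96,101.05) → (168.50,88.29) → (154.98,88.59) → (151.10,101.54), returning to the start.

G21
G90
G0 X202.15 Y42.13
M3 S976
G1 X165.05 Y51.09 F1271
G1 X104.48 Y70.64 F1271
G1 X72.59 Y83.81 F1271
M5
G0 X121.56 Y79.81
M3 S976
G1 X120.62 Y75.72 F1271
G1 X117.07 Y73.50 F1271
G1 X112.98 Y74.44 F1271
G1 X110.76 Y77.99 F1271
G1 X111.70 Y82.08 F1271
G1 X115.25 Y84.30 F1271
G1 X119.34 Y83.36 F1271
G1 X121.56 Y79.81 F1271
M5
G0 X151.10 Y101.54
M3 S235
G1 X162.21 Y109.24 F3014
G1 X172.96 Y101.05 F3014
G1 X168.50 Y88.29 F3014
G1 X154.98 Y88.59 F3014
G1 X151.10 Y101.54 F3014
M5
G0 X0.00 Y0.00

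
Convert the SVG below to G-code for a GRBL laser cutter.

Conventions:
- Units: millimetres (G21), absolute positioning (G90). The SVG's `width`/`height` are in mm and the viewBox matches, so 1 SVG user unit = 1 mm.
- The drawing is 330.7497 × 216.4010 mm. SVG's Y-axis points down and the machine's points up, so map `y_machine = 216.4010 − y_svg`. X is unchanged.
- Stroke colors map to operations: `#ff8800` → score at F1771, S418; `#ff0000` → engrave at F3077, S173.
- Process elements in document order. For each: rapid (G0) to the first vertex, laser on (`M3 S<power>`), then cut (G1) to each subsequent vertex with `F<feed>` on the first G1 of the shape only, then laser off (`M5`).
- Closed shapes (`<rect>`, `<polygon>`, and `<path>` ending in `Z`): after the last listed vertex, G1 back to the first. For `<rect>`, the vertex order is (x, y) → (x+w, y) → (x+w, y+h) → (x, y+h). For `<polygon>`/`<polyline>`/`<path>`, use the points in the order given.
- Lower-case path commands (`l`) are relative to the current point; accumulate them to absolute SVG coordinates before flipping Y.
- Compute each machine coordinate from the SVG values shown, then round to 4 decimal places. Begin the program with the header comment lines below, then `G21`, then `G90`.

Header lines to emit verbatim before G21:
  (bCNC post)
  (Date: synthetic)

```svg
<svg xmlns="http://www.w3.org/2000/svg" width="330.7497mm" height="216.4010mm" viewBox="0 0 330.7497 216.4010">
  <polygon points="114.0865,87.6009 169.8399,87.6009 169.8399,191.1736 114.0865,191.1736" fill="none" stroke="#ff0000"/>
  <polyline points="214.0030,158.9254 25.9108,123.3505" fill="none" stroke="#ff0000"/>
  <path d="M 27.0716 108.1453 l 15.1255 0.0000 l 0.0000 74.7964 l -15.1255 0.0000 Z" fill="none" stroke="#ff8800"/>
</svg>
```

(bCNC post)
(Date: synthetic)
G21
G90
G0 X114.0865 Y128.8001
M3 S173
G1 X169.8399 Y128.8001 F3077
G1 X169.8399 Y25.2274
G1 X114.0865 Y25.2274
G1 X114.0865 Y128.8001
M5
G0 X214.0030 Y57.4756
M3 S173
G1 X25.9108 Y93.0505 F3077
M5
G0 X27.0716 Y108.2557
M3 S418
G1 X42.1971 Y108.2557 F1771
G1 X42.1971 Y33.4593
G1 X27.0716 Y33.4593
G1 X27.0716 Y108.2557
M5

1 u = 1 mm; y_m = 216.4010 − y.

[1] `<polygon>` rectangle, #ff0000→engrave S173 F3077: (114.0865,128.8001) → (169.8399,128.8001) → (169.8399,25.2274) → (114.0865,25.2274) → (114.0865,128.8001) (closed)

[2] `<polyline>` line segment, #ff0000→engrave S173 F3077: (214.0030,57.4756) → (25.9108,93.0505)

[3] `<path>` rectangle, #ff8800→score S418 F1771: (27.0716,108.2557) → (42.1971,108.2557) → (42.1971,33.4593) → (27.0716,33.4593) → (27.0716,108.2557) (closed)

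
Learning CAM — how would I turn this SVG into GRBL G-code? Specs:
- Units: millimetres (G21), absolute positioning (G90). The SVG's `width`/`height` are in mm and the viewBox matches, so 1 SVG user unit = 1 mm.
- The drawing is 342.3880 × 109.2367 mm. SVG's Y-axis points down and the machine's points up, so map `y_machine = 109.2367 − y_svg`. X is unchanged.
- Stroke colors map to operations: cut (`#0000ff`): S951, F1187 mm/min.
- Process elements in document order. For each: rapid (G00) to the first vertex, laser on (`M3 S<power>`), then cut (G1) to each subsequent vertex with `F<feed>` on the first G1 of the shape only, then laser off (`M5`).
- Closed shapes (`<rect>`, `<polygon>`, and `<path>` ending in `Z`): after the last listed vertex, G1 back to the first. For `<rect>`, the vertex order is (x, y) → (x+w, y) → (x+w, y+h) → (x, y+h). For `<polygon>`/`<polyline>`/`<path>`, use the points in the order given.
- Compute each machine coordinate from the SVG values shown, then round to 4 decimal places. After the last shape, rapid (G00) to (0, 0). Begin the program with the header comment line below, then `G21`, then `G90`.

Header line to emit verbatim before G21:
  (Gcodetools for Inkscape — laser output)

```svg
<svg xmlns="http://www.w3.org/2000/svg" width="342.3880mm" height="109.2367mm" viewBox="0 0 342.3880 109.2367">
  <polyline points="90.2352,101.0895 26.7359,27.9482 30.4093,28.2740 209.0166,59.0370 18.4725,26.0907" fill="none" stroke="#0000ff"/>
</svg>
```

(Gcodetools for Inkscape — laser output)
G21
G90
G00 X90.2352 Y8.1472
M3 S951
G1 X26.7359 Y81.2885 F1187
G1 X30.4093 Y80.9627
G1 X209.0166 Y50.1997
G1 X18.4725 Y83.1460
M5
G00 X0.0000 Y0.0000

viewBox `0 0 342.3880 109.2367` with mm width/height → 1 unit = 1 mm. Flip: y_m = 109.2367 − y_svg.

**Shape 1** — `<polyline>` open polyline, stroke `#0000ff` → cut (S951, F1187). Machine vertices: (90.2352,8.1472) → (26.7359,81.2885) → (30.4093,80.9627) → (209.0166,50.1997) → (18.4725,83.1460). Open path.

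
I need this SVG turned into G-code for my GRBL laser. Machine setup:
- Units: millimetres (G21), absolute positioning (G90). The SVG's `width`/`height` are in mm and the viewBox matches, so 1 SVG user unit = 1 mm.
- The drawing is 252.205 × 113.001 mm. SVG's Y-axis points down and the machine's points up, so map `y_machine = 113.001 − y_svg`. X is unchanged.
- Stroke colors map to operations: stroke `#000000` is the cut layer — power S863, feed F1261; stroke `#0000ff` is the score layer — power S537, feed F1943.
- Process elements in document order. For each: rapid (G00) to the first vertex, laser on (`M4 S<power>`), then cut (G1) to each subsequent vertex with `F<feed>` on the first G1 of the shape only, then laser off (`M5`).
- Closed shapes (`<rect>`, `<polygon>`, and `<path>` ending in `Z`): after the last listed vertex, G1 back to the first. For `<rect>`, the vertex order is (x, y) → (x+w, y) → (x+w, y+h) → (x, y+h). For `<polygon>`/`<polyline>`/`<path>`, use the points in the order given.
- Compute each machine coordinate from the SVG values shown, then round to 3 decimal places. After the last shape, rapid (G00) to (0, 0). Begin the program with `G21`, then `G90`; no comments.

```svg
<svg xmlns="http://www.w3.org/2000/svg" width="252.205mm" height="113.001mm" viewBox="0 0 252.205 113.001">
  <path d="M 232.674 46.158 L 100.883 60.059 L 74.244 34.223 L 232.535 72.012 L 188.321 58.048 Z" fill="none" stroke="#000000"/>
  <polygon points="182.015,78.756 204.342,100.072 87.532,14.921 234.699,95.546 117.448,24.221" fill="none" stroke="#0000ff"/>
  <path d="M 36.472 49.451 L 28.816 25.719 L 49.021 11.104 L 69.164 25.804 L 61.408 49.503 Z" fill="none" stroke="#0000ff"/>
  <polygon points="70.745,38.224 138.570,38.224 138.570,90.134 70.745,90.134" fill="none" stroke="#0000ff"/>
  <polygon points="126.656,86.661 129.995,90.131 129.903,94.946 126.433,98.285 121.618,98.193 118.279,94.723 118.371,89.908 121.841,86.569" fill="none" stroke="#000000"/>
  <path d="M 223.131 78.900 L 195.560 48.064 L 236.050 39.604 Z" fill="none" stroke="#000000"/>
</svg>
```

Since the viewBox matches the mm dimensions, user units are millimetres directly. The only transform is the Y-flip y_m = 113.001 − y_svg.

Shape 1 is a closed polygon drawn with `<path>`. Its stroke #000000 means cut at S863, F1261. After flipping Y the toolpath is (232.674,66.843) → (100.883,52.942) → (74.244,78.778) → (232.535,40.989) → (188.321,54.953) → (232.674,66.843), returning to the start.

Shape 2 is a closed polygon drawn with `<polygon>`. Its stroke #0000ff means score at S537, F1943. After flipping Y the toolpath is (182.015,34.245) → (204.342,12.929) → (87.532,98.080) → (234.699,17.455) → (117.448,88.780) → (182.015,34.245), returning to the start.

Shape 3 is a regular polygon drawn with `<path>`. Its stroke #0000ff means score at S537, F1943. After flipping Y the toolpath is (36.472,63.550) → (28.816,87.282) → (49.021,101.897) → (69.164,87.197) → (61.408,63.498) → (36.472,63.550), returning to the start.

Shape 4 is a rectangle drawn with `<polygon>`. Its stroke #0000ff means score at S537, F1943. After flipping Y the toolpath is (70.745,74.777) → (138.570,74.777) → (138.570,22.867) → (70.745,22.867) → (70.745,74.777), returning to the start.

Shape 5 is a regular polygon drawn with `<polygon>`. Its stroke #000000 means cut at S863, F1261. After flipping Y the toolpath is (126.656,26.340) → (129.995,22.870) → (129.903,18.055) → (126.433,14.716) → (121.618,14.808) → (118.279,18.278) → (118.371,23.093) → (121.841,26.432) → (126.656,26.340), returning to the start.

Shape 6 is a regular polygon drawn with `<path>`. Its stroke #000000 means cut at S863, F1261. After flipping Y the toolpath is (223.131,34.101) → (195.560,64.937) → (236.050,73.397) → (223.131,34.101), returning to the start.

G21
G90
G00 X232.674 Y66.843
M4 S863
G1 X100.883 Y52.942 F1261
G1 X74.244 Y78.778
G1 X232.535 Y40.989
G1 X188.321 Y54.953
G1 X232.674 Y66.843
M5
G00 X182.015 Y34.245
M4 S537
G1 X204.342 Y12.929 F1943
G1 X87.532 Y98.080
G1 X234.699 Y17.455
G1 X117.448 Y88.780
G1 X182.015 Y34.245
M5
G00 X36.472 Y63.550
M4 S537
G1 X28.816 Y87.282 F1943
G1 X49.021 Y101.897
G1 X69.164 Y87.197
G1 X61.408 Y63.498
G1 X36.472 Y63.550
M5
G00 X70.745 Y74.777
M4 S537
G1 X138.570 Y74.777 F1943
G1 X138.570 Y22.867
G1 X70.745 Y22.867
G1 X70.745 Y74.777
M5
G00 X126.656 Y26.340
M4 S863
G1 X129.995 Y22.870 F1261
G1 X129.903 Y18.055
G1 X126.433 Y14.716
G1 X121.618 Y14.808
G1 X118.279 Y18.278
G1 X118.371 Y23.093
G1 X121.841 Y26.432
G1 X126.656 Y26.340
M5
G00 X223.131 Y34.101
M4 S863
G1 X195.560 Y64.937 F1261
G1 X236.050 Y73.397
G1 X223.131 Y34.101
M5
G00 X0.000 Y0.000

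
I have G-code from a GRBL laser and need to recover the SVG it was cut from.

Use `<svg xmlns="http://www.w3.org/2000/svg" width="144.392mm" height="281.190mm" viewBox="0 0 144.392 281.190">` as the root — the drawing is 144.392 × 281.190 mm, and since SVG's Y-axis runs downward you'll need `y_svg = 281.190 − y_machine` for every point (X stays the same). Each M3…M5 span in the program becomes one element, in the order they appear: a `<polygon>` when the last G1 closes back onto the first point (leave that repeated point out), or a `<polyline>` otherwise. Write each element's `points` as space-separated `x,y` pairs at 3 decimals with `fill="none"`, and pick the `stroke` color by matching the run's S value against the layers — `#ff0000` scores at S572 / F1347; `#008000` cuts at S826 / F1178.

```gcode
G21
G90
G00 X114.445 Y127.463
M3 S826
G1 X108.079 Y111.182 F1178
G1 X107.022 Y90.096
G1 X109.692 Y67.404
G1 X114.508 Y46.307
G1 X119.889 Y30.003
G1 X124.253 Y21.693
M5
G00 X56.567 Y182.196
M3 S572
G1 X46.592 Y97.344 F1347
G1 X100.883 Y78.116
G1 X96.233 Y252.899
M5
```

<svg xmlns="http://www.w3.org/2000/svg" width="144.392mm" height="281.190mm" viewBox="0 0 144.392 281.190">
  <polyline points="114.445,153.727 108.079,170.008 107.022,191.094 109.692,213.786 114.508,234.883 119.889,251.187 124.253,259.497" fill="none" stroke="#008000"/>
  <polyline points="56.567,98.994 46.592,183.846 100.883,203.074 96.233,28.291" fill="none" stroke="#ff0000"/>
</svg>

y_svg = 281.190 − y_m.

[1] S826→`#008000` (cut); open run; points: 114.445,153.727 108.079,170.008 107.022,191.094 109.692,213.786 114.508,234.883 119.889,251.187 124.253,259.497

[2] S572→`#ff0000` (score); open run; points: 56.567,98.994 46.592,183.846 100.883,203.074 96.233,28.291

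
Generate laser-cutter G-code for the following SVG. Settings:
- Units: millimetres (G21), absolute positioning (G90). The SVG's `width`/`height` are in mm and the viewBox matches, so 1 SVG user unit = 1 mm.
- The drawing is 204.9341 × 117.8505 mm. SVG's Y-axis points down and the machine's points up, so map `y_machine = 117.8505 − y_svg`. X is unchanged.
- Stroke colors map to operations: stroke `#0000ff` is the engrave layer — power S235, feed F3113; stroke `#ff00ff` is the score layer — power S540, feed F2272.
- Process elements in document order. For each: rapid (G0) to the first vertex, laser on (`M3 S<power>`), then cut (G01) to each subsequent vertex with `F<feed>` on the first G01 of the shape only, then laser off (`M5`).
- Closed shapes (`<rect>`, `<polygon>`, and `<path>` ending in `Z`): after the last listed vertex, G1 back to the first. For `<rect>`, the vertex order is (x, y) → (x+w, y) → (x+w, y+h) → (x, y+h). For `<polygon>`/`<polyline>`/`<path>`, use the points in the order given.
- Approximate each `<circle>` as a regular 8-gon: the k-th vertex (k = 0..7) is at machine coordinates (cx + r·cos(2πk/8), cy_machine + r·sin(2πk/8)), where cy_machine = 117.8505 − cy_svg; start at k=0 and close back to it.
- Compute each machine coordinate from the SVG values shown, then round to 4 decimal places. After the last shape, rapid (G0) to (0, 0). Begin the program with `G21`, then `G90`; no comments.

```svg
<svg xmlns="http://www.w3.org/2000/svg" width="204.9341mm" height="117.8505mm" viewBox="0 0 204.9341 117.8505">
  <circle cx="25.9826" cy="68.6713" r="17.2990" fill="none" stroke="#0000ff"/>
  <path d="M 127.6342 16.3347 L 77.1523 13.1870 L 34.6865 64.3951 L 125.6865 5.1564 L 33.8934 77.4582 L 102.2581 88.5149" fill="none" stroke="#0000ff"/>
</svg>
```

G21
G90
G0 X43.2816 Y49.1792
M3 S235
G01 X38.2148 Y61.4114 F3113
G01 X25.9826 Y66.4782
G01 X13.7504 Y61.4114
G01 X8.6836 Y49.1792
G01 X13.7504 Y36.9470
G01 X25.9826 Y31.8802
G01 X38.2148 Y36.9470
G01 X43.2816 Y49.1792
M5
G0 X127.6342 Y101.5158
M3 S235
G01 X77.1523 Y104.6635 F3113
G01 X34.6865 Y53.4554
G01 X125.6865 Y112.6941
G01 X33.8934 Y40.3923
G01 X102.2581 Y29.3356
M5
G0 X0.0000 Y0.0000

viewBox `0 0 204.9341 117.8505` with mm width/height → 1 unit = 1 mm. Flip: y_m = 117.8505 − y_svg.

**Shape 1** — `<circle>` circle, stroke `#0000ff` → engrave (S235, F3113). Machine vertices: (43.2816,49.1792) → (38.2148,61.4114) → (25.9826,66.4782) → (13.7504,61.4114) → (8.6836,49.1792) → (13.7504,36.9470) → (25.9826,31.8802) → (38.2148,36.9470) → (43.2816,49.1792). Closed: final G1 returns to the first vertex.

**Shape 2** — `<path>` open polyline, stroke `#0000ff` → engrave (S235, F3113). Machine vertices: (127.6342,101.5158) → (77.1523,104.6635) → (34.6865,53.4554) → (125.6865,112.6941) → (33.8934,40.3923) → (102.2581,29.3356). Open path.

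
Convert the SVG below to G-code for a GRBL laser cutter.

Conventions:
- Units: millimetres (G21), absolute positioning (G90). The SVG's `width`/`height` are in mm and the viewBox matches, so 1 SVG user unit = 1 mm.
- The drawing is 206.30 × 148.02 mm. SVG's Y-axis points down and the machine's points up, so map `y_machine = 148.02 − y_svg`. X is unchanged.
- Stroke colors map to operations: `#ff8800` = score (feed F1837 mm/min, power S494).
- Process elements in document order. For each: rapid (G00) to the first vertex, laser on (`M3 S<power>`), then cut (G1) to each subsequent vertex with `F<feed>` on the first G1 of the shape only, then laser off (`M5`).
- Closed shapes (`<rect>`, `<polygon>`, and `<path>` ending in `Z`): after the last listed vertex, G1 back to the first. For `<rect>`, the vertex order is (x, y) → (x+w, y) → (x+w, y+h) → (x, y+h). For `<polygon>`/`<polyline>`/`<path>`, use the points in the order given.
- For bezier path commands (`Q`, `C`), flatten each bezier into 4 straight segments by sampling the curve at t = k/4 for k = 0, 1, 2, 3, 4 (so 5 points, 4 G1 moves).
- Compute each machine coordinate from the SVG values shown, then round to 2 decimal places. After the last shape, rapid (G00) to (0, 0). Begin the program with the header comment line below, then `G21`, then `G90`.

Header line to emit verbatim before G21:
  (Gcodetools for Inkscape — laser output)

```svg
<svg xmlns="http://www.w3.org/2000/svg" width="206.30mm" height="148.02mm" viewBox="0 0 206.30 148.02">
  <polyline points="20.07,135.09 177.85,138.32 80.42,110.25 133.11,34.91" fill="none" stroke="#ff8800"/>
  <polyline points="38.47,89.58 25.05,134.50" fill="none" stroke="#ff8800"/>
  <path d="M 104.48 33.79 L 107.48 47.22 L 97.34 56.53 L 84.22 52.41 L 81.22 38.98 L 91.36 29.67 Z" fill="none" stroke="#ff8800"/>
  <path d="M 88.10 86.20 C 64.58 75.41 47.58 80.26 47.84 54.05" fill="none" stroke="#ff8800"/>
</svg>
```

(Gcodetools for Inkscape — laser output)
G21
G90
G00 X20.07 Y12.93
M3 S494
G1 X177.85 Y9.70 F1837
G1 X80.42 Y37.77
G1 X133.11 Y113.11
M5
G00 X38.47 Y58.44
M3 S494
G1 X25.05 Y13.52 F1837
M5
G00 X104.48 Y114.23
M3 S494
G1 X107.48 Y100.80 F1837
G1 X97.34 Y91.49
G1 X84.22 Y95.61
G1 X81.22 Y109.04
G1 X91.36 Y118.35
G1 X104.48 Y114.23
M5
G00 X88.10 Y61.82
M3 S494
G1 X71.85 Y67.71 F1837
G1 X59.05 Y72.11
G1 X50.71 Y79.41
G1 X47.84 Y93.97
M5
G00 X0.00 Y0.00

1 u = 1 mm; y_m = 148.02 − y.

[1] `<polyline>` open polyline, #ff8800→score S494 F1837: (20.07,12.93) → (177.85,9.70) → (80.42,37.77) → (133.11,113.11)

[2] `<polyline>` line segment, #ff8800→score S494 F1837: (38.47,58.44) → (25.05,13.52)

[3] `<path>` regular polygon, #ff8800→score S494 F1837: (104.48,114.23) → (107.48,100.80) → (97.34,91.49) → (84.22,95.61) → (81.22,109.04) → (91.36,118.35) → (104.48,114.23) (closed)

[4] `<path>` cubic bezier, #ff8800→score S494 F1837: (88.10,61.82) → (71.85,67.71) → (59.05,72.11) → (50.71,79.41) → (47.84,93.97)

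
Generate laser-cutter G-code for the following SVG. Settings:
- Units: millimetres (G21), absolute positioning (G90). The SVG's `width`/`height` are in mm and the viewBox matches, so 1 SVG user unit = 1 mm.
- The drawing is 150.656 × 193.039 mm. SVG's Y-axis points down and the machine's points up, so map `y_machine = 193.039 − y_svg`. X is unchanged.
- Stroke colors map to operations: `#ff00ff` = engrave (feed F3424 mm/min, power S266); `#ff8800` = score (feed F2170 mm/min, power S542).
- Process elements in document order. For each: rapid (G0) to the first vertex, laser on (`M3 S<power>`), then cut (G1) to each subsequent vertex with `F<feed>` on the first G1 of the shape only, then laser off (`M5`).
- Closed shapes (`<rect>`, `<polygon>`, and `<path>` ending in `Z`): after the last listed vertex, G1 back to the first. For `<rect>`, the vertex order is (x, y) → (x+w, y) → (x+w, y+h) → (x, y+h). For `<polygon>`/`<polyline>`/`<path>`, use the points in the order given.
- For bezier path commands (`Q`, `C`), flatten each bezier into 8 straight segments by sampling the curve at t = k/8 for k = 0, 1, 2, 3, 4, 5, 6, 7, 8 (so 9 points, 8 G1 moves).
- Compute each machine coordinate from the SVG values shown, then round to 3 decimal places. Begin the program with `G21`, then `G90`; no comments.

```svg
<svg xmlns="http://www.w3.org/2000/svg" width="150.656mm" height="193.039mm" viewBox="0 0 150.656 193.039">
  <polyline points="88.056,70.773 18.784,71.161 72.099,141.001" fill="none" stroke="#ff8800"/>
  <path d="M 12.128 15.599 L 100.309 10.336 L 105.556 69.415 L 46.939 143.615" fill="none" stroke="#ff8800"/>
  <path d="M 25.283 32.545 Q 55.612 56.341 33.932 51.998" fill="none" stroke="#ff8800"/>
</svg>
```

G21
G90
G0 X88.056 Y122.266
M3 S542
G1 X18.784 Y121.878 F2170
G1 X72.099 Y52.038
M5
G0 X12.128 Y177.440
M3 S542
G1 X100.309 Y182.703 F2170
G1 X105.556 Y123.624
G1 X46.939 Y49.424
M5
G0 X25.283 Y160.494
M3 S542
G1 X32.053 Y154.985 F2170
G1 X37.197 Y150.355
G1 X40.716 Y146.604
G1 X42.610 Y143.733
G1 X42.878 Y141.741
G1 X41.521 Y140.628
G1 X38.539 Y140.395
G1 X33.932 Y141.041
M5

1 u = 1 mm; y_m = 193.039 − y.

[1] `<polyline>` open polyline, #ff8800→score S542 F2170: (88.056,122.266) → (18.784,121.878) → (72.099,52.038)

[2] `<path>` open polyline, #ff8800→score S542 F2170: (12.128,177.440) → (100.309,182.703) → (105.556,123.624) → (46.939,49.424)

[3] `<path>` quadratic bezier, #ff8800→score S542 F2170: (25.283,160.494) → (32.053,154.985) → (37.197,150.355) → (40.716,146.604) → (42.610,143.733) → (42.878,141.741) → (41.521,140.628) → (38.539,140.395) → (33.932,141.041)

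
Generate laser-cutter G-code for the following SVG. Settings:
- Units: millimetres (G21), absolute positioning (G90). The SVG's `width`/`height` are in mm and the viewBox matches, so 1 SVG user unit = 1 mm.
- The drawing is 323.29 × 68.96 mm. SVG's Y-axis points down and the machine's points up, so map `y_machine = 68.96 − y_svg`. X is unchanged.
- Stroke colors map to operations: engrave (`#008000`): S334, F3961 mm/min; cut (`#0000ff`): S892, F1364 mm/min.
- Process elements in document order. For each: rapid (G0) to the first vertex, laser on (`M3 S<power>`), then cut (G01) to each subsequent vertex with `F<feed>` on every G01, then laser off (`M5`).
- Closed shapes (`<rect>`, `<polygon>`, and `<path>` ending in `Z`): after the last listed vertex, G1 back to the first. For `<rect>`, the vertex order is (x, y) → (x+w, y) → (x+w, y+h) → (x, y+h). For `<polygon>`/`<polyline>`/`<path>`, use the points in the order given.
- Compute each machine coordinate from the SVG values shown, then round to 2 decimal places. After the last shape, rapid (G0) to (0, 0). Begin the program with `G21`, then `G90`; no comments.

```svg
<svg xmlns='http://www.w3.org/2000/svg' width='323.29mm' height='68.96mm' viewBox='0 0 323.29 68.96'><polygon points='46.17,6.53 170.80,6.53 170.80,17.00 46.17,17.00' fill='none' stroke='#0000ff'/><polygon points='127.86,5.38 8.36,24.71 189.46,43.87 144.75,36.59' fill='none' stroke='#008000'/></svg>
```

G21
G90
G0 X46.17 Y62.43
M3 S892
G01 X170.80 Y62.43 F1364
G01 X170.80 Y51.96 F1364
G01 X46.17 Y51.96 F1364
G01 X46.17 Y62.43 F1364
M5
G0 X127.86 Y63.58
M3 S334
G01 X8.36 Y44.25 F3961
G01 X189.46 Y25.09 F3961
G01 X144.75 Y32.37 F3961
G01 X127.86 Y63.58 F3961
M5
G0 X0.00 Y0.00

viewBox `0 0 323.29 68.96` with mm width/height → 1 unit = 1 mm. Flip: y_m = 68.96 − y_svg.

**Shape 1** — `<polygon>` rectangle, stroke `#0000ff` → cut (S892, F1364). Machine vertices: (46.17,62.43) → (170.80,62.43) → (170.80,51.96) → (46.17,51.96) → (46.17,62.43). Closed: final G1 returns to the first vertex.

**Shape 2** — `<polygon>` closed polygon, stroke `#008000` → engrave (S334, F3961). Machine vertices: (127.86,63.58) → (8.36,44.25) → (189.46,25.09) → (144.75,32.37) → (127.86,63.58). Closed: final G1 returns to the first vertex.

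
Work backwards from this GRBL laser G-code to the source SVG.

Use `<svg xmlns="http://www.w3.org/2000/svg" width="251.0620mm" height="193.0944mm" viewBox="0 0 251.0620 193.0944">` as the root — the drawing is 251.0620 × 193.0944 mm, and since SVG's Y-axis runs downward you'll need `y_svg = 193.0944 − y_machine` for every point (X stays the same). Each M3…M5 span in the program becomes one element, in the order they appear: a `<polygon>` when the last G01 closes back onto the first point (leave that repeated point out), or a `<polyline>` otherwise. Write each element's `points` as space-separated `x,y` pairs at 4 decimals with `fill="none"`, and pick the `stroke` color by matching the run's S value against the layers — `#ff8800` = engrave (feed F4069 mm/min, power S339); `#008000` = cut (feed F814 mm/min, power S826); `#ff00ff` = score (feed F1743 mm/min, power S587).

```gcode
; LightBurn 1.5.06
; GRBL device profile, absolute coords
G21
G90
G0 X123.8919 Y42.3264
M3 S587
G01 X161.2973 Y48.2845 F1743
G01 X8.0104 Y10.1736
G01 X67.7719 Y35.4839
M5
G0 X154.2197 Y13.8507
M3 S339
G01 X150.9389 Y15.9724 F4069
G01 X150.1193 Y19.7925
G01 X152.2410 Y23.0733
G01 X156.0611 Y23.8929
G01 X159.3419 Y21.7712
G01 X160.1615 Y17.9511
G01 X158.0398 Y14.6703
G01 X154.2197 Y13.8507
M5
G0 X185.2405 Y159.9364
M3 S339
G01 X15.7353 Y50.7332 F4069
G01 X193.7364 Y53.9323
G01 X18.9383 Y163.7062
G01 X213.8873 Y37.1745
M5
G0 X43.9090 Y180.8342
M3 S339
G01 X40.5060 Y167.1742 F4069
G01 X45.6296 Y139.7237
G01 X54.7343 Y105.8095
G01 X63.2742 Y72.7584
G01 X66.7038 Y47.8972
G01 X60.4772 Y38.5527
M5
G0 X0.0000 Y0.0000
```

<svg xmlns="http://www.w3.org/2000/svg" width="251.0620mm" height="193.0944mm" viewBox="0 0 251.0620 193.0944">
  <polyline points="123.8919,150.7680 161.2973,144.8099 8.0104,182.9208 67.7719,157.6105" fill="none" stroke="#ff00ff"/>
  <polygon points="154.2197,179.2437 150.9389,177.1220 150.1193,173.3019 152.2410,170.0211 156.0611,169.2015 159.3419,171.3232 160.1615,175.1433 158.0398,178.4241" fill="none" stroke="#ff8800"/>
  <polyline points="185.2405,33.1580 15.7353,142.3612 193.7364,139.1621 18.9383,29.3882 213.8873,155.9199" fill="none" stroke="#ff8800"/>
  <polyline points="43.9090,12.2602 40.5060,25.9202 45.6296,53.3707 54.7343,87.2849 63.2742,120.3360 66.7038,145.1972 60.4772,154.5417" fill="none" stroke="#ff8800"/>
</svg>

y_svg = 193.0944 − y_m.

[1] S587→`#ff00ff` (score); open run; points: 123.8919,150.7680 161.2973,144.8099 8.0104,182.9208 67.7719,157.6105

[2] S339→`#ff8800` (engrave); closed run; points: 154.2197,179.2437 150.9389,177.1220 150.1193,173.3019 152.2410,170.0211 156.0611,169.2015 159.3419,171.3232 160.1615,175.1433 158.0398,178.4241

[3] S339→`#ff8800` (engrave); open run; points: 185.2405,33.1580 15.7353,142.3612 193.7364,139.1621 18.9383,29.3882 213.8873,155.9199

[4] S339→`#ff8800` (engrave); open run; points: 43.9090,12.2602 40.5060,25.9202 45.6296,53.3707 54.7343,87.2849 63.2742,120.3360 66.7038,145.1972 60.4772,154.5417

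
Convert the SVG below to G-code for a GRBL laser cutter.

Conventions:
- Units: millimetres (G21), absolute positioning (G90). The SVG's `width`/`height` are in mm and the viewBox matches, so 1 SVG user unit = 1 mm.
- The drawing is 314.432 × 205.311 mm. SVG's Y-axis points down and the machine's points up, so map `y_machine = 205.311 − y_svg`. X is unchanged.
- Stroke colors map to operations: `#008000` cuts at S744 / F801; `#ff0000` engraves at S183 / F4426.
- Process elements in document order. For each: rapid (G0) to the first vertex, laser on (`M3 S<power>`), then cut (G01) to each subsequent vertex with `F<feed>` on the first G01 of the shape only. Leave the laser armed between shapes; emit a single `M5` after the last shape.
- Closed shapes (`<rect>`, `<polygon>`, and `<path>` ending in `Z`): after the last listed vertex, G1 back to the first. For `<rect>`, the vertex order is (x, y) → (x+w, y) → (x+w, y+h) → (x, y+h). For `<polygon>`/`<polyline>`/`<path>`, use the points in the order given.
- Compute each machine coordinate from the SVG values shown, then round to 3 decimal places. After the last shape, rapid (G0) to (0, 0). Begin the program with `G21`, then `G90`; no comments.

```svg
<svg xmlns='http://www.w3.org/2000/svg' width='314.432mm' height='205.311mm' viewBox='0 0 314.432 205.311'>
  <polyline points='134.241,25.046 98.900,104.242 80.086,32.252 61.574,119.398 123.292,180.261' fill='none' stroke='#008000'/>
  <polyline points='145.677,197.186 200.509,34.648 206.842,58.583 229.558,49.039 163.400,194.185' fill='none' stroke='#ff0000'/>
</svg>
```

viewBox `0 0 314.432 205.311` with mm width/height → 1 unit = 1 mm. Flip: y_m = 205.311 − y_svg.

**Shape 1** — `<polyline>` open polyline, stroke `#008000` → cut (S744, F801). Machine vertices: (134.241,180.265) → (98.900,101.069) → (80.086,173.059) → (61.574,85.913) → (123.292,25.050). Open path.

**Shape 2** — `<polyline>` open polyline, stroke `#ff0000` → engrave (S183, F4426). Machine vertices: (145.677,8.125) → (200.509,170.663) → (206.842,146.728) → (229.558,156.272) → (163.400,11.126). Open path.

G21
G90
G0 X134.241 Y180.265
M3 S744
G01 X98.900 Y101.069 F801
G01 X80.086 Y173.059
G01 X61.574 Y85.913
G01 X123.292 Y25.050
G0 X145.677 Y8.125
M3 S183
G01 X200.509 Y170.663 F4426
G01 X206.842 Y146.728
G01 X229.558 Y156.272
G01 X163.400 Y11.126
M5
G0 X0.000 Y0.000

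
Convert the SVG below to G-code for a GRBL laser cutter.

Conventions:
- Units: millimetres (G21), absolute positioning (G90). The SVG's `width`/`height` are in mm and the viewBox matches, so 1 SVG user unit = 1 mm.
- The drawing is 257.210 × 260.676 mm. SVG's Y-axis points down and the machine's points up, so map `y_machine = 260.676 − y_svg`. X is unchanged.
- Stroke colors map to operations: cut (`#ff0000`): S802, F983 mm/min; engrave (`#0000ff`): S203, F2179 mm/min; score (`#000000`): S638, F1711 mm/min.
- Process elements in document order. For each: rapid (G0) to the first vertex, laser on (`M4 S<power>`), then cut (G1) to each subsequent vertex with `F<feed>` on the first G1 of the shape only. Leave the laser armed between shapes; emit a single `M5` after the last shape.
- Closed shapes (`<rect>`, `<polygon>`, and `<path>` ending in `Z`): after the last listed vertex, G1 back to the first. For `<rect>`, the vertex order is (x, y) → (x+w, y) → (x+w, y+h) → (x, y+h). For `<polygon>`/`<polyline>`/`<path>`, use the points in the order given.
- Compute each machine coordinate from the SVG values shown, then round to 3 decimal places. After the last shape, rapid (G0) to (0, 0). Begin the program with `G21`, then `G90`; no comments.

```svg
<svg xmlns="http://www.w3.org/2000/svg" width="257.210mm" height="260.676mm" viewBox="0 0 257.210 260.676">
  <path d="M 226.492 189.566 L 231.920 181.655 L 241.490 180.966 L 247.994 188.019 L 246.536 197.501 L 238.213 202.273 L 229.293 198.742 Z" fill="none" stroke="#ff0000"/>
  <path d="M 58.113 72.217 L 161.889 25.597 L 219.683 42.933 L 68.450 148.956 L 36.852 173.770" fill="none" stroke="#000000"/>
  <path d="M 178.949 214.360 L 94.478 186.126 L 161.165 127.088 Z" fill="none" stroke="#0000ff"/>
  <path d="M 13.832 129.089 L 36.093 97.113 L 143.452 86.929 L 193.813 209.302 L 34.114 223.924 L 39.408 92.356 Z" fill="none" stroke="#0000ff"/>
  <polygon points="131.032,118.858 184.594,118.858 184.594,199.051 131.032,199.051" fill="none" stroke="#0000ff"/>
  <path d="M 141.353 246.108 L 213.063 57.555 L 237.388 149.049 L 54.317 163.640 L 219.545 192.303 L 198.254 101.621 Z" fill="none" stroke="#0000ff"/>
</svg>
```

viewBox `0 0 257.210 260.676` with mm width/height → 1 unit = 1 mm. Flip: y_m = 260.676 − y_svg.

**Shape 1** — `<path>` regular polygon, stroke `#ff0000` → cut (S802, F983). Machine vertices: (226.492,71.110) → (231.920,79.021) → (241.490,79.710) → (247.994,72.657) → (246.536,63.175) → (238.213,58.403) → (229.293,61.934) → (226.492,71.110). Closed: final G1 returns to the first vertex.

**Shape 2** — `<path>` open polyline, stroke `#000000` → score (S638, F1711). Machine vertices: (58.113,188.459) → (161.889,235.079) → (219.683,217.743) → (68.450,111.720) → (36.852,86.906). Open path.

**Shape 3** — `<path>` regular polygon, stroke `#0000ff` → engrave (S203, F2179). Machine vertices: (178.949,46.316) → (94.478,74.550) → (161.165,133.588) → (178.949,46.316). Closed: final G1 returns to the first vertex.

**Shape 4** — `<path>` closed polygon, stroke `#0000ff` → engrave (S203, F2179). Machine vertices: (13.832,131.587) → (36.093,163.563) → (143.452,173.747) → (193.813,51.374) → (34.114,36.752) → (39.408,168.320) → (13.832,131.587). Closed: final G1 returns to the first vertex.

**Shape 5** — `<polygon>` rectangle, stroke `#0000ff` → engrave (S203, F2179). Machine vertices: (131.032,141.818) → (184.594,141.818) → (184.594,61.625) → (131.032,61.625) → (131.032,141.818). Closed: final G1 returns to the first vertex.

**Shape 6** — `<path>` closed polygon, stroke `#0000ff` → engrave (S203, F2179). Machine vertices: (141.353,14.568) → (213.063,203.121) → (237.388,111.627) → (54.317,97.036) → (219.545,68.373) → (198.254,159.055) → (141.353,14.568). Closed: final G1 returns to the first vertex.

G21
G90
G0 X226.492 Y71.110
M4 S802
G1 X231.920 Y79.021 F983
G1 X241.490 Y79.710
G1 X247.994 Y72.657
G1 X246.536 Y63.175
G1 X238.213 Y58.403
G1 X229.293 Y61.934
G1 X226.492 Y71.110
G0 X58.113 Y188.459
M4 S638
G1 X161.889 Y235.079 F1711
G1 X219.683 Y217.743
G1 X68.450 Y111.720
G1 X36.852 Y86.906
G0 X178.949 Y46.316
M4 S203
G1 X94.478 Y74.550 F2179
G1 X161.165 Y133.588
G1 X178.949 Y46.316
G0 X13.832 Y131.587
M4 S203
G1 X36.093 Y163.563 F2179
G1 X143.452 Y173.747
G1 X193.813 Y51.374
G1 X34.114 Y36.752
G1 X39.408 Y168.320
G1 X13.832 Y131.587
G0 X131.032 Y141.818
M4 S203
G1 X184.594 Y141.818 F2179
G1 X184.594 Y61.625
G1 X131.032 Y61.625
G1 X131.032 Y141.818
G0 X141.353 Y14.568
M4 S203
G1 X213.063 Y203.121 F2179
G1 X237.388 Y111.627
G1 X54.317 Y97.036
G1 X219.545 Y68.373
G1 X198.254 Y159.055
G1 X141.353 Y14.568
M5
G0 X0.000 Y0.000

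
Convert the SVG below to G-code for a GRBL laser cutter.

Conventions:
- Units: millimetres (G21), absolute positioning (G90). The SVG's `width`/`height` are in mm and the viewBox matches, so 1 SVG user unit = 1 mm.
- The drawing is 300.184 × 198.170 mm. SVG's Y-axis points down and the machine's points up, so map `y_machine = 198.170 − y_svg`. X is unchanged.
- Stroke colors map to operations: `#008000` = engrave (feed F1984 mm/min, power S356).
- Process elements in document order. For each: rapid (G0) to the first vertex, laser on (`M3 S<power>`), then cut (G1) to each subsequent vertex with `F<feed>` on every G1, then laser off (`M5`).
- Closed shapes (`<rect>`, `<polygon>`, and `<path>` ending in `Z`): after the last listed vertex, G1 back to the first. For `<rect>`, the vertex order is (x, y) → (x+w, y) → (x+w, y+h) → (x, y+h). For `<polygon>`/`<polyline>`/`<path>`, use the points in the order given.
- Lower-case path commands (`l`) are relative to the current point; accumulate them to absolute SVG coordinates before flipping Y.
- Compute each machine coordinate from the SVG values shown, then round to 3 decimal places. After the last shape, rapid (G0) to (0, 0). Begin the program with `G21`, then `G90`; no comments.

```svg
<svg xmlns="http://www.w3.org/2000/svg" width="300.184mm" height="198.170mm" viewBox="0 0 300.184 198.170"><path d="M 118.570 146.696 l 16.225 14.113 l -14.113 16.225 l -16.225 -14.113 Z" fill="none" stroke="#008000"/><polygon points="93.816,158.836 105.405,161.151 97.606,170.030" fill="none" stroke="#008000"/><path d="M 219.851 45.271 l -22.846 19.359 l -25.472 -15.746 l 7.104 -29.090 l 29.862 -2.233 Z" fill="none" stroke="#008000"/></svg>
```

G21
G90
G0 X118.570 Y51.474
M3 S356
G1 X134.795 Y37.361 F1984
G1 X120.682 Y21.136 F1984
G1 X104.457 Y35.249 F1984
G1 X118.570 Y51.474 F1984
M5
G0 X93.816 Y39.334
M3 S356
G1 X105.405 Y37.019 F1984
G1 X97.606 Y28.140 F1984
G1 X93.816 Y39.334 F1984
M5
G0 X219.851 Y152.899
M3 S356
G1 X197.005 Y133.540 F1984
G1 X171.533 Y149.286 F1984
G1 X178.637 Y178.376 F1984
G1 X208.499 Y180.609 F1984
G1 X219.851 Y152.899 F1984
M5
G0 X0.000 Y0.000

1 u = 1 mm; y_m = 198.170 − y.

[1] `<path>` regular polygon, #008000→engrave S356 F1984: (118.570,51.474) → (134.795,37.361) → (120.682,21.136) → (104.457,35.249) → (118.570,51.474) (closed)

[2] `<polygon>` regular polygon, #008000→engrave S356 F1984: (93.816,39.334) → (105.405,37.019) → (97.606,28.140) → (93.816,39.334) (closed)

[3] `<path>` regular polygon, #008000→engrave S356 F1984: (219.851,152.899) → (197.005,133.540) → (171.533,149.286) → (178.637,178.376) → (208.499,180.609) → (219.851,152.899) (closed)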